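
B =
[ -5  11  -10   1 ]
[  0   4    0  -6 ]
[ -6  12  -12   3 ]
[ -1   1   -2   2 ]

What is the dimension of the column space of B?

Row reduce to echelon form.
R3 ← R3 − (6/5)·R1: [0, -6/5, 0, 9/5]
R4 ← R4 − (1/5)·R1: [0, -6/5, 0, 9/5]
R3 ← R3 + (3/10)·R2: [0, 0, 0, 0]
R4 ← R4 + (3/10)·R2: [0, 0, 0, 0]
Echelon form has 2 nonzero rows, so rank(B) = 2.
The column space has dimension equal to the rank: 2.

2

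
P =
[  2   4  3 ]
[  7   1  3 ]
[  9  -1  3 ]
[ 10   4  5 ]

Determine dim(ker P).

0

Row reduce to echelon form.
R2 ← R2 − (7/2)·R1: [0, -13, -15/2]
R3 ← R3 − (9/2)·R1: [0, -19, -21/2]
R4 ← R4 − (5)·R1: [0, -16, -10]
R3 ← R3 − (19/13)·R2: [0, 0, 6/13]
R4 ← R4 − (16/13)·R2: [0, 0, -10/13]
R4 ← R4 + (5/3)·R3: [0, 0, 0]
3 nonzero rows, so rank(P) = 3.
P has 3 columns; by rank–nullity, nullity = 3 − 3 = 0.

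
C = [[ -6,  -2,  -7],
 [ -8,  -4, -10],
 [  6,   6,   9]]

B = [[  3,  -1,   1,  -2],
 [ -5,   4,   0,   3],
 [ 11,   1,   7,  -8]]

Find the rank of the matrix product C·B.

2

First compute CB:
[[-85,  -9, -55,  62],
 [-114, -18, -78,  84],
 [ 87,  27,  69, -66]]
Now row reduce the product.
R2 ← R2 − (114/85)·R1: [0, -504/85, -72/17, 72/85]
R3 ← R3 + (87/85)·R1: [0, 1512/85, 216/17, -216/85]
R3 ← R3 + (3)·R2: [0, 0, 0, 0]
2 nonzero rows, so rank(CB) = 2.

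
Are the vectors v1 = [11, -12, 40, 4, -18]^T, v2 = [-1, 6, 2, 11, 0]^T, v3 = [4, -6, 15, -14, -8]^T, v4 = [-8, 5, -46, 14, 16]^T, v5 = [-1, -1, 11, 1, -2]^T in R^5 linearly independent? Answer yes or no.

yes

Form the matrix with these vectors as rows and row reduce.
R2 ← R2 + (1/11)·R1: [0, 54/11, 62/11, 125/11, -18/11]
R3 ← R3 − (4/11)·R1: [0, -18/11, 5/11, -170/11, -16/11]
R4 ← R4 + (8/11)·R1: [0, -41/11, -186/11, 186/11, 32/11]
R5 ← R5 + (1/11)·R1: [0, -23/11, 161/11, 15/11, -40/11]
R3 ← R3 + (1/3)·R2: [0, 0, 7/3, -35/3, -2]
R4 ← R4 + (41/54)·R2: [0, 0, -341/27, 1379/54, 5/3]
R5 ← R5 + (23/54)·R2: [0, 0, 460/27, 335/54, -13/3]
R4 ← R4 + (341/63)·R3: [0, 0, 0, -677/18, -577/63]
R5 ← R5 − (460/63)·R3: [0, 0, 0, 1645/18, 647/63]
R5 ← R5 + (1645/677)·R4: [0, 0, 0, 0, -56794/4739]
5 nonzero rows, so the 5 vectors span a space of dimension 5.
Since 5 = 5, the vectors are linearly independent.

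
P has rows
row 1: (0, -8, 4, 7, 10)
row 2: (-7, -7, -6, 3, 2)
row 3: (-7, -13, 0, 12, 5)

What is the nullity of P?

Row reduce to echelon form.
Swap R1 ↔ R2
R3 ← R3 − R1: [0, -6, 6, 9, 3]
R3 ← R3 − (3/4)·R2: [0, 0, 3, 15/4, -9/2]
3 nonzero rows, so rank(P) = 3.
P has 5 columns; by rank–nullity, nullity = 5 − 3 = 2.

2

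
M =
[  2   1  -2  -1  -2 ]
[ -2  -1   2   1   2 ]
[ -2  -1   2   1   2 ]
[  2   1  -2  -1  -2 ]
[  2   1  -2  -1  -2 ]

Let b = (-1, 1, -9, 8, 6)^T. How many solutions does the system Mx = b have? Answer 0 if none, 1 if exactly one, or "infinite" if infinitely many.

Row reduce the augmented matrix [M | b].
R2 ← R2 + R1: [0, 0, 0, 0, 0, 0]
R3 ← R3 + R1: [0, 0, 0, 0, 0, -10]
R4 ← R4 − R1: [0, 0, 0, 0, 0, 9]
R5 ← R5 − R1: [0, 0, 0, 0, 0, 7]
Swap R2 ↔ R3
R4 ← R4 + (9/10)·R2: [0, 0, 0, 0, 0, 0]
R5 ← R5 + (7/10)·R2: [0, 0, 0, 0, 0, 0]
The echelon form has 2 nonzero rows; the last pivot sits in the augmented column, so rank(M) = 1 but rank([M|b]) = 2.
Since the ranks differ, the system is inconsistent.
It has no solutions.

0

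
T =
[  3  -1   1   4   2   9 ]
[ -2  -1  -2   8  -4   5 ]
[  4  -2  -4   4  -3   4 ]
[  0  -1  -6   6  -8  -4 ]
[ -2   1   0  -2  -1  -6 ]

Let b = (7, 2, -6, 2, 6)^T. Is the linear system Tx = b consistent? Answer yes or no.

Row reduce the augmented matrix [T | b].
R2 ← R2 + (2/3)·R1: [0, -5/3, -4/3, 32/3, -8/3, 11, 20/3]
R3 ← R3 − (4/3)·R1: [0, -2/3, -16/3, -4/3, -17/3, -8, -46/3]
R5 ← R5 + (2/3)·R1: [0, 1/3, 2/3, 2/3, 1/3, 0, 32/3]
R3 ← R3 − (2/5)·R2: [0, 0, -24/5, -28/5, -23/5, -62/5, -18]
R4 ← R4 − (3/5)·R2: [0, 0, -26/5, -2/5, -32/5, -53/5, -2]
R5 ← R5 + (1/5)·R2: [0, 0, 2/5, 14/5, -1/5, 11/5, 12]
R4 ← R4 − (13/12)·R3: [0, 0, 0, 17/3, -17/12, 17/6, 35/2]
R5 ← R5 + (1/12)·R3: [0, 0, 0, 7/3, -7/12, 7/6, 21/2]
R5 ← R5 − (7/17)·R4: [0, 0, 0, 0, 0, 0, 56/17]
The echelon form has 5 nonzero rows; the last pivot sits in the augmented column, so rank(T) = 4 but rank([T|b]) = 5.
Since the ranks differ, the system is inconsistent.

no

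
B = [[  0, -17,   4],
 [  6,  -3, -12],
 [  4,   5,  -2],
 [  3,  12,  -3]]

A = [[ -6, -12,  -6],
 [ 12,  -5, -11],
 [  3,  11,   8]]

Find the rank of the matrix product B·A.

First compute BA:
[[-192, 129, 219],
 [-108, -189, -99],
 [ 30, -95, -95],
 [117, -129, -174]]
Now row reduce the product.
R2 ← R2 − (9/16)·R1: [0, -4185/16, -3555/16]
R3 ← R3 + (5/32)·R1: [0, -2395/32, -1945/32]
R4 ← R4 + (39/64)·R1: [0, -3225/64, -2595/64]
R3 ← R3 − (479/1674)·R2: [0, 0, 260/93]
R4 ← R4 − (215/1116)·R2: [0, 0, 70/31]
R4 ← R4 − (21/26)·R3: [0, 0, 0]
3 nonzero rows, so rank(BA) = 3.

3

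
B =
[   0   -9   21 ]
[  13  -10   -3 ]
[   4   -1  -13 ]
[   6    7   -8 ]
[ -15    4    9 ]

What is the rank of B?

3

Row reduce to echelon form.
Swap R1 ↔ R2
R3 ← R3 − (4/13)·R1: [0, 27/13, -157/13]
R4 ← R4 − (6/13)·R1: [0, 151/13, -86/13]
R5 ← R5 + (15/13)·R1: [0, -98/13, 72/13]
R3 ← R3 + (3/13)·R2: [0, 0, -94/13]
R4 ← R4 + (151/117)·R2: [0, 0, 799/39]
R5 ← R5 − (98/117)·R2: [0, 0, -470/39]
R4 ← R4 + (17/6)·R3: [0, 0, 0]
R5 ← R5 − (5/3)·R3: [0, 0, 0]
Echelon form has 3 nonzero rows, so rank(B) = 3.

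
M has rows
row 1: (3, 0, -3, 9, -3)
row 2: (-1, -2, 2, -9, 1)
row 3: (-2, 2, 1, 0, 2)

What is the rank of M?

Row reduce to echelon form.
R2 ← R2 + (1/3)·R1: [0, -2, 1, -6, 0]
R3 ← R3 + (2/3)·R1: [0, 2, -1, 6, 0]
R3 ← R3 + R2: [0, 0, 0, 0, 0]
Echelon form has 2 nonzero rows, so rank(M) = 2.

2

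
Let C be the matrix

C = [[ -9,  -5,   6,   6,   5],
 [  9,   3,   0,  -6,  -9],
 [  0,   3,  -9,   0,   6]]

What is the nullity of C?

Row reduce to echelon form.
R2 ← R2 + R1: [0, -2, 6, 0, -4]
R3 ← R3 + (3/2)·R2: [0, 0, 0, 0, 0]
2 nonzero rows, so rank(C) = 2.
C has 5 columns; by rank–nullity, nullity = 5 − 2 = 3.

3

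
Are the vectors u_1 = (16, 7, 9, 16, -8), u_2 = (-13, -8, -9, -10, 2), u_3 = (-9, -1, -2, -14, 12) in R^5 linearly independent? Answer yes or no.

Form the matrix with these vectors as rows and row reduce.
R2 ← R2 + (13/16)·R1: [0, -37/16, -27/16, 3, -9/2]
R3 ← R3 + (9/16)·R1: [0, 47/16, 49/16, -5, 15/2]
R3 ← R3 + (47/37)·R2: [0, 0, 34/37, -44/37, 66/37]
3 nonzero rows, so the 3 vectors span a space of dimension 3.
Since 3 = 3, the vectors are linearly independent.

yes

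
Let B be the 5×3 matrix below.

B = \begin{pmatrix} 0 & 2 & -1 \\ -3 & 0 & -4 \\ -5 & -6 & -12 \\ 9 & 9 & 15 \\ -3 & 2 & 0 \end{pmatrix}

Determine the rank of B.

Row reduce to echelon form.
Swap R1 ↔ R2
R3 ← R3 − (5/3)·R1: [0, -6, -16/3]
R4 ← R4 + (3)·R1: [0, 9, 3]
R5 ← R5 − R1: [0, 2, 4]
R3 ← R3 + (3)·R2: [0, 0, -25/3]
R4 ← R4 − (9/2)·R2: [0, 0, 15/2]
R5 ← R5 − R2: [0, 0, 5]
R4 ← R4 + (9/10)·R3: [0, 0, 0]
R5 ← R5 + (3/5)·R3: [0, 0, 0]
Echelon form has 3 nonzero rows, so rank(B) = 3.

3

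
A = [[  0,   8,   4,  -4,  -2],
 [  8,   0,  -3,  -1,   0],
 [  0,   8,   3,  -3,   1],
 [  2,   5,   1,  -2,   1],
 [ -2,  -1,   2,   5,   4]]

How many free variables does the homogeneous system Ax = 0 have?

Row reduce to echelon form.
Swap R1 ↔ R2
R4 ← R4 − (1/4)·R1: [0, 5, 7/4, -7/4, 1]
R5 ← R5 + (1/4)·R1: [0, -1, 5/4, 19/4, 4]
R3 ← R3 − R2: [0, 0, -1, 1, 3]
R4 ← R4 − (5/8)·R2: [0, 0, -3/4, 3/4, 9/4]
R5 ← R5 + (1/8)·R2: [0, 0, 7/4, 17/4, 15/4]
R4 ← R4 − (3/4)·R3: [0, 0, 0, 0, 0]
R5 ← R5 + (7/4)·R3: [0, 0, 0, 6, 9]
Swap R4 ↔ R5
4 nonzero rows, so rank(A) = 4.
A has 5 columns; by rank–nullity, nullity = 5 − 4 = 1.

1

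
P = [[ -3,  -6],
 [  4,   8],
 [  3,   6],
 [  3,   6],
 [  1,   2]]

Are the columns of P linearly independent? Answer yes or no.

no

Row reduce P to echelon form.
R2 ← R2 + (4/3)·R1: [0, 0]
R3 ← R3 + R1: [0, 0]
R4 ← R4 + R1: [0, 0]
R5 ← R5 + (1/3)·R1: [0, 0]
1 pivot among 2 columns.
Only 1 < 2 pivot columns, so the columns are linearly dependent.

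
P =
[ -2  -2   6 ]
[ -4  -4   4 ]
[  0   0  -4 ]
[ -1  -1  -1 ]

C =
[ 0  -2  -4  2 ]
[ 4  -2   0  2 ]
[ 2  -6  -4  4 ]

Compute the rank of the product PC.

2

First compute PC:
[[  4, -28, -16,  16],
 [ -8,  -8,   0,   0],
 [ -8,  24,  16, -16],
 [ -6,  10,   8,  -8]]
Now row reduce the product.
R2 ← R2 + (2)·R1: [0, -64, -32, 32]
R3 ← R3 + (2)·R1: [0, -32, -16, 16]
R4 ← R4 + (3/2)·R1: [0, -32, -16, 16]
R3 ← R3 − (1/2)·R2: [0, 0, 0, 0]
R4 ← R4 − (1/2)·R2: [0, 0, 0, 0]
2 nonzero rows, so rank(PC) = 2.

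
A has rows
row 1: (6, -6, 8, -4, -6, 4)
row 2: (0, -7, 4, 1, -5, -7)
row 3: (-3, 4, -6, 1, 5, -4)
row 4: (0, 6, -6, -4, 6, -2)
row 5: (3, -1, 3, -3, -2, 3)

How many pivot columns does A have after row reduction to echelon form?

4

Row reduce to echelon form.
R3 ← R3 + (1/2)·R1: [0, 1, -2, -1, 2, -2]
R5 ← R5 − (1/2)·R1: [0, 2, -1, -1, 1, 1]
R3 ← R3 + (1/7)·R2: [0, 0, -10/7, -6/7, 9/7, -3]
R4 ← R4 + (6/7)·R2: [0, 0, -18/7, -22/7, 12/7, -8]
R5 ← R5 + (2/7)·R2: [0, 0, 1/7, -5/7, -3/7, -1]
R4 ← R4 − (9/5)·R3: [0, 0, 0, -8/5, -3/5, -13/5]
R5 ← R5 + (1/10)·R3: [0, 0, 0, -4/5, -3/10, -13/10]
R5 ← R5 − (1/2)·R4: [0, 0, 0, 0, 0, 0]
Echelon form has 4 nonzero rows, so rank(A) = 4.
Each nonzero row contributes one pivot column: 4 pivot columns.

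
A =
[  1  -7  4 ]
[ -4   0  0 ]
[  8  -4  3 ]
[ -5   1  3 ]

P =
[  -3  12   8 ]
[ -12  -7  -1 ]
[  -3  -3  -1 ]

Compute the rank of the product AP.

2

First compute AP:
[[ 69,  49,  11],
 [ 12, -48, -32],
 [ 15, 115,  65],
 [ -6, -76, -44]]
Now row reduce the product.
R2 ← R2 − (4/23)·R1: [0, -1300/23, -780/23]
R3 ← R3 − (5/23)·R1: [0, 2400/23, 1440/23]
R4 ← R4 + (2/23)·R1: [0, -1650/23, -990/23]
R3 ← R3 + (24/13)·R2: [0, 0, 0]
R4 ← R4 − (33/26)·R2: [0, 0, 0]
2 nonzero rows, so rank(AP) = 2.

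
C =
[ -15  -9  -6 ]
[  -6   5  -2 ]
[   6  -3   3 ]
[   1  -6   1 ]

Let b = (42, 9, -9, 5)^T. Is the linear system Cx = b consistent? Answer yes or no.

yes

Row reduce the augmented matrix [C | b].
R2 ← R2 − (2/5)·R1: [0, 43/5, 2/5, -39/5]
R3 ← R3 + (2/5)·R1: [0, -33/5, 3/5, 39/5]
R4 ← R4 + (1/15)·R1: [0, -33/5, 3/5, 39/5]
R3 ← R3 + (33/43)·R2: [0, 0, 39/43, 78/43]
R4 ← R4 + (33/43)·R2: [0, 0, 39/43, 78/43]
R4 ← R4 − R3: [0, 0, 0, 0]
The echelon form has 3 nonzero rows, and every pivot lies in the first 3 columns, so rank(C) = rank([C|b]) = 3.
The system is consistent.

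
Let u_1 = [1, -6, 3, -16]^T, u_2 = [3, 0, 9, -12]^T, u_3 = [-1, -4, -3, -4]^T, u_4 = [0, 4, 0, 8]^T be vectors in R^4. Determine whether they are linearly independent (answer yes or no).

Form the matrix with these vectors as rows and row reduce.
R2 ← R2 − (3)·R1: [0, 18, 0, 36]
R3 ← R3 + R1: [0, -10, 0, -20]
R3 ← R3 + (5/9)·R2: [0, 0, 0, 0]
R4 ← R4 − (2/9)·R2: [0, 0, 0, 0]
2 nonzero rows, so the 4 vectors span a space of dimension 2.
Since 2 < 4, the vectors are linearly dependent.

no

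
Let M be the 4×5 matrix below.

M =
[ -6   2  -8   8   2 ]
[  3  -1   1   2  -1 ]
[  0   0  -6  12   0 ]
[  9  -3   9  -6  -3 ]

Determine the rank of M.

Row reduce to echelon form.
R2 ← R2 + (1/2)·R1: [0, 0, -3, 6, 0]
R4 ← R4 + (3/2)·R1: [0, 0, -3, 6, 0]
R3 ← R3 − (2)·R2: [0, 0, 0, 0, 0]
R4 ← R4 − R2: [0, 0, 0, 0, 0]
Echelon form has 2 nonzero rows, so rank(M) = 2.

2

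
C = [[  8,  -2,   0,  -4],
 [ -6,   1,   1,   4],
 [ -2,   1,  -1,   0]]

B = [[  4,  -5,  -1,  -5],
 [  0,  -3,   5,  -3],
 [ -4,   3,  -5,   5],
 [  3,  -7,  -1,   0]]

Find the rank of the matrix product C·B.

First compute CB:
[[ 20,  -6, -14, -34],
 [-16,   2,   2,  32],
 [ -4,   4,  12,   2]]
Now row reduce the product.
R2 ← R2 + (4/5)·R1: [0, -14/5, -46/5, 24/5]
R3 ← R3 + (1/5)·R1: [0, 14/5, 46/5, -24/5]
R3 ← R3 + R2: [0, 0, 0, 0]
2 nonzero rows, so rank(CB) = 2.

2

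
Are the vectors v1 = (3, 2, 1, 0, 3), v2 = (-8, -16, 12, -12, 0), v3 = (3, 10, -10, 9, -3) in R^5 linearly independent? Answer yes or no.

Form the matrix with these vectors as rows and row reduce.
R2 ← R2 + (8/3)·R1: [0, -32/3, 44/3, -12, 8]
R3 ← R3 − R1: [0, 8, -11, 9, -6]
R3 ← R3 + (3/4)·R2: [0, 0, 0, 0, 0]
2 nonzero rows, so the 3 vectors span a space of dimension 2.
Since 2 < 3, the vectors are linearly dependent.

no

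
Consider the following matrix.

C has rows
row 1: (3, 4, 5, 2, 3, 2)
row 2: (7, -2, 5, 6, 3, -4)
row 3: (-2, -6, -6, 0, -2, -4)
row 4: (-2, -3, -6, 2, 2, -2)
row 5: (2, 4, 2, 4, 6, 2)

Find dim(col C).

3

Row reduce to echelon form.
R2 ← R2 − (7/3)·R1: [0, -34/3, -20/3, 4/3, -4, -26/3]
R3 ← R3 + (2/3)·R1: [0, -10/3, -8/3, 4/3, 0, -8/3]
R4 ← R4 + (2/3)·R1: [0, -1/3, -8/3, 10/3, 4, -2/3]
R5 ← R5 − (2/3)·R1: [0, 4/3, -4/3, 8/3, 4, 2/3]
R3 ← R3 − (5/17)·R2: [0, 0, -12/17, 16/17, 20/17, -2/17]
R4 ← R4 − (1/34)·R2: [0, 0, -42/17, 56/17, 70/17, -7/17]
R5 ← R5 + (2/17)·R2: [0, 0, -36/17, 48/17, 60/17, -6/17]
R4 ← R4 − (7/2)·R3: [0, 0, 0, 0, 0, 0]
R5 ← R5 − (3)·R3: [0, 0, 0, 0, 0, 0]
Echelon form has 3 nonzero rows, so rank(C) = 3.
The column space has dimension equal to the rank: 3.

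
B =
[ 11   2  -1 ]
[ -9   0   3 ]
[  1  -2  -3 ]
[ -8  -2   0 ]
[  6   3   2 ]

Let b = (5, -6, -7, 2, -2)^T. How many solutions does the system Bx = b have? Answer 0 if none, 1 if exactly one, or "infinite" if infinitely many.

Row reduce the augmented matrix [B | b].
R2 ← R2 + (9/11)·R1: [0, 18/11, 24/11, -21/11]
R3 ← R3 − (1/11)·R1: [0, -24/11, -32/11, -82/11]
R4 ← R4 + (8/11)·R1: [0, -6/11, -8/11, 62/11]
R5 ← R5 − (6/11)·R1: [0, 21/11, 28/11, -52/11]
R3 ← R3 + (4/3)·R2: [0, 0, 0, -10]
R4 ← R4 + (1/3)·R2: [0, 0, 0, 5]
R5 ← R5 − (7/6)·R2: [0, 0, 0, -5/2]
R4 ← R4 + (1/2)·R3: [0, 0, 0, 0]
R5 ← R5 − (1/4)·R3: [0, 0, 0, 0]
The echelon form has 3 nonzero rows; the last pivot sits in the augmented column, so rank(B) = 2 but rank([B|b]) = 3.
Since the ranks differ, the system is inconsistent.
It has no solutions.

0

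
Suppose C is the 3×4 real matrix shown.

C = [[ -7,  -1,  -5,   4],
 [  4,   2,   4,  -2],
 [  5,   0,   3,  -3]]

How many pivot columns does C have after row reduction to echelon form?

Row reduce to echelon form.
R2 ← R2 + (4/7)·R1: [0, 10/7, 8/7, 2/7]
R3 ← R3 + (5/7)·R1: [0, -5/7, -4/7, -1/7]
R3 ← R3 + (1/2)·R2: [0, 0, 0, 0]
Echelon form has 2 nonzero rows, so rank(C) = 2.
Each nonzero row contributes one pivot column: 2 pivot columns.

2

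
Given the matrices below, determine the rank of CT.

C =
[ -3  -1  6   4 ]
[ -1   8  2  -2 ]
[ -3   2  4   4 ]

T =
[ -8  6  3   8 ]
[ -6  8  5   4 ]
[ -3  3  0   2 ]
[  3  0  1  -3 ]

First compute CT:
[[ 24,  -8, -10, -28],
 [-52,  64,  35,  34],
 [ 12,  10,   5, -20]]
Now row reduce the product.
R2 ← R2 + (13/6)·R1: [0, 140/3, 40/3, -80/3]
R3 ← R3 − (1/2)·R1: [0, 14, 10, -6]
R3 ← R3 − (3/10)·R2: [0, 0, 6, 2]
3 nonzero rows, so rank(CT) = 3.

3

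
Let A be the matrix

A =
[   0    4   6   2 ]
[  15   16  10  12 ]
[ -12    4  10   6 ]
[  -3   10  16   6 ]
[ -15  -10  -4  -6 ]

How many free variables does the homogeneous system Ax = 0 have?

Row reduce to echelon form.
Swap R1 ↔ R2
R3 ← R3 + (4/5)·R1: [0, 84/5, 18, 78/5]
R4 ← R4 + (1/5)·R1: [0, 66/5, 18, 42/5]
R5 ← R5 + R1: [0, 6, 6, 6]
R3 ← R3 − (21/5)·R2: [0, 0, -36/5, 36/5]
R4 ← R4 − (33/10)·R2: [0, 0, -9/5, 9/5]
R5 ← R5 − (3/2)·R2: [0, 0, -3, 3]
R4 ← R4 − (1/4)·R3: [0, 0, 0, 0]
R5 ← R5 − (5/12)·R3: [0, 0, 0, 0]
3 nonzero rows, so rank(A) = 3.
A has 4 columns; by rank–nullity, nullity = 4 − 3 = 1.

1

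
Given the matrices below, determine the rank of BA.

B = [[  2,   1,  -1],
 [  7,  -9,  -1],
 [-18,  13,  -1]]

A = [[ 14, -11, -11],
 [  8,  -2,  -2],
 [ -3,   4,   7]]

3

First compute BA:
[[ 39, -28, -31],
 [ 29, -63, -66],
 [-145, 168, 165]]
Now row reduce the product.
R2 ← R2 − (29/39)·R1: [0, -1645/39, -1675/39]
R3 ← R3 + (145/39)·R1: [0, 2492/39, 1940/39]
R3 ← R3 + (356/235)·R2: [0, 0, -720/47]
3 nonzero rows, so rank(BA) = 3.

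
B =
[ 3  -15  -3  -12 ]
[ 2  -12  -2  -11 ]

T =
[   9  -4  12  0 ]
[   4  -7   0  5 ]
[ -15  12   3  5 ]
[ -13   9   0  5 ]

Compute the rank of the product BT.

First compute BT:
[[168, -51,  27, -150],
 [143, -47,  18, -125]]
Now row reduce the product.
R2 ← R2 − (143/168)·R1: [0, -201/56, -279/56, 75/28]
2 nonzero rows, so rank(BT) = 2.

2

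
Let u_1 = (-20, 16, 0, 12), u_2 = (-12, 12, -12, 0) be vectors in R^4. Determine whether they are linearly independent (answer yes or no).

yes

Form the matrix with these vectors as rows and row reduce.
R2 ← R2 − (3/5)·R1: [0, 12/5, -12, -36/5]
2 nonzero rows, so the 2 vectors span a space of dimension 2.
Since 2 = 2, the vectors are linearly independent.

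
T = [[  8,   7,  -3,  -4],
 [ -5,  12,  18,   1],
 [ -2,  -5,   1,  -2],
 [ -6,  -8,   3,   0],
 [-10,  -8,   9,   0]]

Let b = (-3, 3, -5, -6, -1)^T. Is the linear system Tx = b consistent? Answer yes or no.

no

Row reduce the augmented matrix [T | b].
R2 ← R2 + (5/8)·R1: [0, 131/8, 129/8, -3/2, 9/8]
R3 ← R3 + (1/4)·R1: [0, -13/4, 1/4, -3, -23/4]
R4 ← R4 + (3/4)·R1: [0, -11/4, 3/4, -3, -33/4]
R5 ← R5 + (5/4)·R1: [0, 3/4, 21/4, -5, -19/4]
R3 ← R3 + (26/131)·R2: [0, 0, 452/131, -432/131, -724/131]
R4 ← R4 + (22/131)·R2: [0, 0, 453/131, -426/131, -1056/131]
R5 ← R5 − (6/131)·R2: [0, 0, 591/131, -646/131, -629/131]
R4 ← R4 − (453/452)·R3: [0, 0, 0, 6/113, -285/113]
R5 ← R5 − (591/452)·R3: [0, 0, 0, -70/113, 274/113]
R5 ← R5 + (35/3)·R4: [0, 0, 0, 0, -27]
The echelon form has 5 nonzero rows; the last pivot sits in the augmented column, so rank(T) = 4 but rank([T|b]) = 5.
Since the ranks differ, the system is inconsistent.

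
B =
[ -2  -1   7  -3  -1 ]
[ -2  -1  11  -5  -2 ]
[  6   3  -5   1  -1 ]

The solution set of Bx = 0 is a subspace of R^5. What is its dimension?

3

Row reduce to echelon form.
R2 ← R2 − R1: [0, 0, 4, -2, -1]
R3 ← R3 + (3)·R1: [0, 0, 16, -8, -4]
R3 ← R3 − (4)·R2: [0, 0, 0, 0, 0]
2 nonzero rows, so rank(B) = 2.
B has 5 columns; by rank–nullity, nullity = 5 − 2 = 3.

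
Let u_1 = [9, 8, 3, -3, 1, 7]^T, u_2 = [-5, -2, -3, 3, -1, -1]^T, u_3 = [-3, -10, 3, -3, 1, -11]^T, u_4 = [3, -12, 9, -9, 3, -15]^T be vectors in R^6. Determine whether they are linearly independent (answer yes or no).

no

Form the matrix with these vectors as rows and row reduce.
R2 ← R2 + (5/9)·R1: [0, 22/9, -4/3, 4/3, -4/9, 26/9]
R3 ← R3 + (1/3)·R1: [0, -22/3, 4, -4, 4/3, -26/3]
R4 ← R4 − (1/3)·R1: [0, -44/3, 8, -8, 8/3, -52/3]
R3 ← R3 + (3)·R2: [0, 0, 0, 0, 0, 0]
R4 ← R4 + (6)·R2: [0, 0, 0, 0, 0, 0]
2 nonzero rows, so the 4 vectors span a space of dimension 2.
Since 2 < 4, the vectors are linearly dependent.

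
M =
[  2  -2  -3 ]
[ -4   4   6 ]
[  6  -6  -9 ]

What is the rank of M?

1

Row reduce to echelon form.
R2 ← R2 + (2)·R1: [0, 0, 0]
R3 ← R3 − (3)·R1: [0, 0, 0]
Echelon form has 1 nonzero row, so rank(M) = 1.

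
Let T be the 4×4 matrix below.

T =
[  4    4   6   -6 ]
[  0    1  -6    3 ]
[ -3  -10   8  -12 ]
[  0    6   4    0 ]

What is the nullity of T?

Row reduce to echelon form.
R3 ← R3 + (3/4)·R1: [0, -7, 25/2, -33/2]
R3 ← R3 + (7)·R2: [0, 0, -59/2, 9/2]
R4 ← R4 − (6)·R2: [0, 0, 40, -18]
R4 ← R4 + (80/59)·R3: [0, 0, 0, -702/59]
4 nonzero rows, so rank(T) = 4.
T has 4 columns; by rank–nullity, nullity = 4 − 4 = 0.

0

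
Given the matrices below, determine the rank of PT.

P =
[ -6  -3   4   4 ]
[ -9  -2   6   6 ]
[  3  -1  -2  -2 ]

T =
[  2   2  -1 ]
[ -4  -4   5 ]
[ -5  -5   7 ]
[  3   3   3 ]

2

First compute PT:
[[ -8,  -8,  31],
 [-22, -22,  59],
 [ 14,  14, -28]]
Now row reduce the product.
R2 ← R2 − (11/4)·R1: [0, 0, -105/4]
R3 ← R3 + (7/4)·R1: [0, 0, 105/4]
R3 ← R3 + R2: [0, 0, 0]
2 nonzero rows, so rank(PT) = 2.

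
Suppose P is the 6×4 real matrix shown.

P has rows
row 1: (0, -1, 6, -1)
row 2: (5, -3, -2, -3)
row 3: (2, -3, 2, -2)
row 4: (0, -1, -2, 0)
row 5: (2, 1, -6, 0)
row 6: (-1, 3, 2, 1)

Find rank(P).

Row reduce to echelon form.
Swap R1 ↔ R2
R3 ← R3 − (2/5)·R1: [0, -9/5, 14/5, -4/5]
R5 ← R5 − (2/5)·R1: [0, 11/5, -26/5, 6/5]
R6 ← R6 + (1/5)·R1: [0, 12/5, 8/5, 2/5]
R3 ← R3 − (9/5)·R2: [0, 0, -8, 1]
R4 ← R4 − R2: [0, 0, -8, 1]
R5 ← R5 + (11/5)·R2: [0, 0, 8, -1]
R6 ← R6 + (12/5)·R2: [0, 0, 16, -2]
R4 ← R4 − R3: [0, 0, 0, 0]
R5 ← R5 + R3: [0, 0, 0, 0]
R6 ← R6 + (2)·R3: [0, 0, 0, 0]
Echelon form has 3 nonzero rows, so rank(P) = 3.

3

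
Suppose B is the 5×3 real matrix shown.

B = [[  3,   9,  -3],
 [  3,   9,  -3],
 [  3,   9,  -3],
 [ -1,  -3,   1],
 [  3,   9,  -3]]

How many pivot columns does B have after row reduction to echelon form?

Row reduce to echelon form.
R2 ← R2 − R1: [0, 0, 0]
R3 ← R3 − R1: [0, 0, 0]
R4 ← R4 + (1/3)·R1: [0, 0, 0]
R5 ← R5 − R1: [0, 0, 0]
Echelon form has 1 nonzero row, so rank(B) = 1.
Each nonzero row contributes one pivot column: 1 pivot columns.

1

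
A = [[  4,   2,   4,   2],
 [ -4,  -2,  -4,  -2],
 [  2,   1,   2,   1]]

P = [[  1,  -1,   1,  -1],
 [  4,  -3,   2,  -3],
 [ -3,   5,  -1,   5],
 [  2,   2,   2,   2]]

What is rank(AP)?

1

First compute AP:
[[  4,  14,   8,  14],
 [ -4, -14,  -8, -14],
 [  2,   7,   4,   7]]
Now row reduce the product.
R2 ← R2 + R1: [0, 0, 0, 0]
R3 ← R3 − (1/2)·R1: [0, 0, 0, 0]
1 nonzero row, so rank(AP) = 1.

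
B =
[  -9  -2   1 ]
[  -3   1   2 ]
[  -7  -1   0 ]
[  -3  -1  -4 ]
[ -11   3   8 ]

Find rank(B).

3

Row reduce to echelon form.
R2 ← R2 − (1/3)·R1: [0, 5/3, 5/3]
R3 ← R3 − (7/9)·R1: [0, 5/9, -7/9]
R4 ← R4 − (1/3)·R1: [0, -1/3, -13/3]
R5 ← R5 − (11/9)·R1: [0, 49/9, 61/9]
R3 ← R3 − (1/3)·R2: [0, 0, -4/3]
R4 ← R4 + (1/5)·R2: [0, 0, -4]
R5 ← R5 − (49/15)·R2: [0, 0, 4/3]
R4 ← R4 − (3)·R3: [0, 0, 0]
R5 ← R5 + R3: [0, 0, 0]
Echelon form has 3 nonzero rows, so rank(B) = 3.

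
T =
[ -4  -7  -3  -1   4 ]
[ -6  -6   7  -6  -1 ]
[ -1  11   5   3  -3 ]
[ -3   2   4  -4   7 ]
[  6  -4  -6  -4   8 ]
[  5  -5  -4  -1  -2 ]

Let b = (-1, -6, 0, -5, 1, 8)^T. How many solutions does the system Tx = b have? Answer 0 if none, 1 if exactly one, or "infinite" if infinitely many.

Row reduce the augmented matrix [T | b].
R2 ← R2 − (3/2)·R1: [0, 9/2, 23/2, -9/2, -7, -9/2]
R3 ← R3 − (1/4)·R1: [0, 51/4, 23/4, 13/4, -4, 1/4]
R4 ← R4 − (3/4)·R1: [0, 29/4, 25/4, -13/4, 4, -17/4]
R5 ← R5 + (3/2)·R1: [0, -29/2, -21/2, -11/2, 14, -1/2]
R6 ← R6 + (5/4)·R1: [0, -55/4, -31/4, -9/4, 3, 27/4]
R3 ← R3 − (17/6)·R2: [0, 0, -161/6, 16, 95/6, 13]
R4 ← R4 − (29/18)·R2: [0, 0, -221/18, 4, 275/18, 3]
R5 ← R5 + (29/9)·R2: [0, 0, 239/9, -20, -77/9, -15]
R6 ← R6 + (55/18)·R2: [0, 0, 493/18, -16, -331/18, -7]
R4 ← R4 − (221/483)·R3: [0, 0, 0, -1604/483, 3880/483, -1424/483]
R5 ← R5 + (478/483)·R3: [0, 0, 0, -2012/483, 3436/483, -1031/483]
R6 ← R6 + (493/483)·R3: [0, 0, 0, 160/483, -1076/483, 3028/483]
R5 ← R5 − (503/401)·R4: [0, 0, 0, 0, -1188/401, 627/401]
R6 ← R6 + (40/401)·R4: [0, 0, 0, 0, -572/401, 2396/401]
R6 ← R6 − (13/27)·R5: [0, 0, 0, 0, 0, 47/9]
The echelon form has 6 nonzero rows; the last pivot sits in the augmented column, so rank(T) = 5 but rank([T|b]) = 6.
Since the ranks differ, the system is inconsistent.
It has no solutions.

0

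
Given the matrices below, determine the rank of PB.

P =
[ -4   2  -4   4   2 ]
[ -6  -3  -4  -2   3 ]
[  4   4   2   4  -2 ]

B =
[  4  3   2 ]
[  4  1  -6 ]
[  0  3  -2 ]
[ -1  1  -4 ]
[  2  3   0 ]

2

First compute PB:
[[ -8, -12, -28],
 [-28, -26,  22],
 [ 24,  20, -36]]
Now row reduce the product.
R2 ← R2 − (7/2)·R1: [0, 16, 120]
R3 ← R3 + (3)·R1: [0, -16, -120]
R3 ← R3 + R2: [0, 0, 0]
2 nonzero rows, so rank(PB) = 2.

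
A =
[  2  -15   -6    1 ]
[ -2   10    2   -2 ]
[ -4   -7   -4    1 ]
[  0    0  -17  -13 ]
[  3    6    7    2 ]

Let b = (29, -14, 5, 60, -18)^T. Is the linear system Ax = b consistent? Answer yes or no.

yes

Row reduce the augmented matrix [A | b].
R2 ← R2 + R1: [0, -5, -4, -1, 15]
R3 ← R3 + (2)·R1: [0, -37, -16, 3, 63]
R5 ← R5 − (3/2)·R1: [0, 57/2, 16, 1/2, -123/2]
R3 ← R3 − (37/5)·R2: [0, 0, 68/5, 52/5, -48]
R5 ← R5 + (57/10)·R2: [0, 0, -34/5, -26/5, 24]
R4 ← R4 + (5/4)·R3: [0, 0, 0, 0, 0]
R5 ← R5 + (1/2)·R3: [0, 0, 0, 0, 0]
The echelon form has 3 nonzero rows, and every pivot lies in the first 4 columns, so rank(A) = rank([A|b]) = 3.
The system is consistent.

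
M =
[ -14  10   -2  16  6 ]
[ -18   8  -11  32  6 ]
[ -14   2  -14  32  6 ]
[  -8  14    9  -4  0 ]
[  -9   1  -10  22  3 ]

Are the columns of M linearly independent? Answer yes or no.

Row reduce M to echelon form.
R2 ← R2 − (9/7)·R1: [0, -34/7, -59/7, 80/7, -12/7]
R3 ← R3 − R1: [0, -8, -12, 16, 0]
R4 ← R4 − (4/7)·R1: [0, 58/7, 71/7, -92/7, -24/7]
R5 ← R5 − (9/14)·R1: [0, -38/7, -61/7, 82/7, -6/7]
R3 ← R3 − (28/17)·R2: [0, 0, 32/17, -48/17, 48/17]
R4 ← R4 + (29/17)·R2: [0, 0, -72/17, 108/17, -108/17]
R5 ← R5 − (19/17)·R2: [0, 0, 12/17, -18/17, 18/17]
R4 ← R4 + (9/4)·R3: [0, 0, 0, 0, 0]
R5 ← R5 − (3/8)·R3: [0, 0, 0, 0, 0]
3 pivots among 5 columns.
Only 3 < 5 pivot columns, so the columns are linearly dependent.

no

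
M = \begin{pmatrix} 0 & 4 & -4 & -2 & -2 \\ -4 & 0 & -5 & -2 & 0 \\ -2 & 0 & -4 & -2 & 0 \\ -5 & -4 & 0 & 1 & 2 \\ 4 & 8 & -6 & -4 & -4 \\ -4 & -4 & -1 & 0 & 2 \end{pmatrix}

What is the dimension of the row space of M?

Row reduce to echelon form.
Swap R1 ↔ R2
R3 ← R3 − (1/2)·R1: [0, 0, -3/2, -1, 0]
R4 ← R4 − (5/4)·R1: [0, -4, 25/4, 7/2, 2]
R5 ← R5 + R1: [0, 8, -11, -6, -4]
R6 ← R6 − R1: [0, -4, 4, 2, 2]
R4 ← R4 + R2: [0, 0, 9/4, 3/2, 0]
R5 ← R5 − (2)·R2: [0, 0, -3, -2, 0]
R6 ← R6 + R2: [0, 0, 0, 0, 0]
R4 ← R4 + (3/2)·R3: [0, 0, 0, 0, 0]
R5 ← R5 − (2)·R3: [0, 0, 0, 0, 0]
Echelon form has 3 nonzero rows, so rank(M) = 3.
The row space has dimension equal to the rank: 3.

3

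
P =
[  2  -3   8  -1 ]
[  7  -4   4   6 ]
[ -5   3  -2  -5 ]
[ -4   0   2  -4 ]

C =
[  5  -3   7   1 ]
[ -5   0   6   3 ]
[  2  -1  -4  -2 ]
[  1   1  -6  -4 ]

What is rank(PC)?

First compute PC:
[[ 40, -15, -30, -19],
 [ 69, -19, -27, -37],
 [-49,  12,  21,  28],
 [-20,   6, -12,   8]]
Now row reduce the product.
R2 ← R2 − (69/40)·R1: [0, 55/8, 99/4, -169/40]
R3 ← R3 + (49/40)·R1: [0, -51/8, -63/4, 189/40]
R4 ← R4 + (1/2)·R1: [0, -3/2, -27, -3/2]
R3 ← R3 + (51/55)·R2: [0, 0, 36/5, 222/275]
R4 ← R4 + (12/55)·R2: [0, 0, -108/5, -666/275]
R4 ← R4 + (3)·R3: [0, 0, 0, 0]
3 nonzero rows, so rank(PC) = 3.

3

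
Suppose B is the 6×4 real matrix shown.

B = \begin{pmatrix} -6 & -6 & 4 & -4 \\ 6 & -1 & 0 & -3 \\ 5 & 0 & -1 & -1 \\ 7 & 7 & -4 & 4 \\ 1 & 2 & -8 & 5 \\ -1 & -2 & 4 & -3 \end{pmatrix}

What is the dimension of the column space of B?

Row reduce to echelon form.
R2 ← R2 + R1: [0, -7, 4, -7]
R3 ← R3 + (5/6)·R1: [0, -5, 7/3, -13/3]
R4 ← R4 + (7/6)·R1: [0, 0, 2/3, -2/3]
R5 ← R5 + (1/6)·R1: [0, 1, -22/3, 13/3]
R6 ← R6 − (1/6)·R1: [0, -1, 10/3, -7/3]
R3 ← R3 − (5/7)·R2: [0, 0, -11/21, 2/3]
R5 ← R5 + (1/7)·R2: [0, 0, -142/21, 10/3]
R6 ← R6 − (1/7)·R2: [0, 0, 58/21, -4/3]
R4 ← R4 + (14/11)·R3: [0, 0, 0, 2/11]
R5 ← R5 − (142/11)·R3: [0, 0, 0, -58/11]
R6 ← R6 + (58/11)·R3: [0, 0, 0, 24/11]
R5 ← R5 + (29)·R4: [0, 0, 0, 0]
R6 ← R6 − (12)·R4: [0, 0, 0, 0]
Echelon form has 4 nonzero rows, so rank(B) = 4.
The column space has dimension equal to the rank: 4.

4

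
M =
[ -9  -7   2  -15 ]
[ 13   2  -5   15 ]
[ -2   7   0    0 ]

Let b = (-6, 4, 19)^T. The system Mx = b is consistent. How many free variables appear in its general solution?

1

Row reduce the augmented matrix [M | b].
R2 ← R2 + (13/9)·R1: [0, -73/9, -19/9, -20/3, -14/3]
R3 ← R3 − (2/9)·R1: [0, 77/9, -4/9, 10/3, 61/3]
R3 ← R3 + (77/73)·R2: [0, 0, -195/73, -270/73, 1125/73]
The echelon form has 3 nonzero rows, and every pivot lies in the first 4 columns, so rank(M) = rank([M|b]) = 3.
The system is consistent.
Free variables = (unknowns) − (rank) = 4 − 3 = 1.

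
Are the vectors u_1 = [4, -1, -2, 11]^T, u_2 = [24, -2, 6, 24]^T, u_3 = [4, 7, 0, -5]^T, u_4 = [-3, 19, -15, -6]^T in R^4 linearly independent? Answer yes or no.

yes

Form the matrix with these vectors as rows and row reduce.
R2 ← R2 − (6)·R1: [0, 4, 18, -42]
R3 ← R3 − R1: [0, 8, 2, -16]
R4 ← R4 + (3/4)·R1: [0, 73/4, -33/2, 9/4]
R3 ← R3 − (2)·R2: [0, 0, -34, 68]
R4 ← R4 − (73/16)·R2: [0, 0, -789/8, 1551/8]
R4 ← R4 − (789/272)·R3: [0, 0, 0, -27/8]
4 nonzero rows, so the 4 vectors span a space of dimension 4.
Since 4 = 4, the vectors are linearly independent.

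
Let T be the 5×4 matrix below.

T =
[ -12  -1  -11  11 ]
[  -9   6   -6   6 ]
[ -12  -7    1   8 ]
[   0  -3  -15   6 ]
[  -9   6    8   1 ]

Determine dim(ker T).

Row reduce to echelon form.
R2 ← R2 − (3/4)·R1: [0, 27/4, 9/4, -9/4]
R3 ← R3 − R1: [0, -6, 12, -3]
R5 ← R5 − (3/4)·R1: [0, 27/4, 65/4, -29/4]
R3 ← R3 + (8/9)·R2: [0, 0, 14, -5]
R4 ← R4 + (4/9)·R2: [0, 0, -14, 5]
R5 ← R5 − R2: [0, 0, 14, -5]
R4 ← R4 + R3: [0, 0, 0, 0]
R5 ← R5 − R3: [0, 0, 0, 0]
3 nonzero rows, so rank(T) = 3.
T has 4 columns; by rank–nullity, nullity = 4 − 3 = 1.

1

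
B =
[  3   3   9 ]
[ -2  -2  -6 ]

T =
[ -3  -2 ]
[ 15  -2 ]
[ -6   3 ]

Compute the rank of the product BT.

First compute BT:
[[-18,  15],
 [ 12, -10]]
Now row reduce the product.
R2 ← R2 + (2/3)·R1: [0, 0]
1 nonzero row, so rank(BT) = 1.

1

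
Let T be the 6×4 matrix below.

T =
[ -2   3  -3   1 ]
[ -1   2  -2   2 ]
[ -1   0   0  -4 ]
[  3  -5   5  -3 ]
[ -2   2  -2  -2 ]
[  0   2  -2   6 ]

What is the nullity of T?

Row reduce to echelon form.
R2 ← R2 − (1/2)·R1: [0, 1/2, -1/2, 3/2]
R3 ← R3 − (1/2)·R1: [0, -3/2, 3/2, -9/2]
R4 ← R4 + (3/2)·R1: [0, -1/2, 1/2, -3/2]
R5 ← R5 − R1: [0, -1, 1, -3]
R3 ← R3 + (3)·R2: [0, 0, 0, 0]
R4 ← R4 + R2: [0, 0, 0, 0]
R5 ← R5 + (2)·R2: [0, 0, 0, 0]
R6 ← R6 − (4)·R2: [0, 0, 0, 0]
2 nonzero rows, so rank(T) = 2.
T has 4 columns; by rank–nullity, nullity = 4 − 2 = 2.

2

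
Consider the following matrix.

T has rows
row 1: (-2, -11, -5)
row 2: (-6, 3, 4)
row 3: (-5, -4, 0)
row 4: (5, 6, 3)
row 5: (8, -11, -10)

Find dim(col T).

Row reduce to echelon form.
R2 ← R2 − (3)·R1: [0, 36, 19]
R3 ← R3 − (5/2)·R1: [0, 47/2, 25/2]
R4 ← R4 + (5/2)·R1: [0, -43/2, -19/2]
R5 ← R5 + (4)·R1: [0, -55, -30]
R3 ← R3 − (47/72)·R2: [0, 0, 7/72]
R4 ← R4 + (43/72)·R2: [0, 0, 133/72]
R5 ← R5 + (55/36)·R2: [0, 0, -35/36]
R4 ← R4 − (19)·R3: [0, 0, 0]
R5 ← R5 + (10)·R3: [0, 0, 0]
Echelon form has 3 nonzero rows, so rank(T) = 3.
The column space has dimension equal to the rank: 3.

3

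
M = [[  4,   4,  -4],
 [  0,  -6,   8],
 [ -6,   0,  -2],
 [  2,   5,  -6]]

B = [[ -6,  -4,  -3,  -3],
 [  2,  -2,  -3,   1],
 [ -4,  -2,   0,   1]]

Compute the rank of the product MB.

First compute MB:
[[  0, -16, -24, -12],
 [-44,  -4,  18,   2],
 [ 44,  28,  18,  16],
 [ 22,  -6, -21,  -7]]
Now row reduce the product.
Swap R1 ↔ R2
R3 ← R3 + R1: [0, 24, 36, 18]
R4 ← R4 + (1/2)·R1: [0, -8, -12, -6]
R3 ← R3 + (3/2)·R2: [0, 0, 0, 0]
R4 ← R4 − (1/2)·R2: [0, 0, 0, 0]
2 nonzero rows, so rank(MB) = 2.

2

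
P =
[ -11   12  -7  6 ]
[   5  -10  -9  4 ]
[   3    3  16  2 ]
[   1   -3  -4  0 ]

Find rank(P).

Row reduce to echelon form.
R2 ← R2 + (5/11)·R1: [0, -50/11, -134/11, 74/11]
R3 ← R3 + (3/11)·R1: [0, 69/11, 155/11, 40/11]
R4 ← R4 + (1/11)·R1: [0, -21/11, -51/11, 6/11]
R3 ← R3 + (69/50)·R2: [0, 0, -68/25, 323/25]
R4 ← R4 − (21/50)·R2: [0, 0, 12/25, -57/25]
R4 ← R4 + (3/17)·R3: [0, 0, 0, 0]
Echelon form has 3 nonzero rows, so rank(P) = 3.

3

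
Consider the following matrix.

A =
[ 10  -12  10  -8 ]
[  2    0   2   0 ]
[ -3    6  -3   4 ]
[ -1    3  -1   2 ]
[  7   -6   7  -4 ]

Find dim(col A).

Row reduce to echelon form.
R2 ← R2 − (1/5)·R1: [0, 12/5, 0, 8/5]
R3 ← R3 + (3/10)·R1: [0, 12/5, 0, 8/5]
R4 ← R4 + (1/10)·R1: [0, 9/5, 0, 6/5]
R5 ← R5 − (7/10)·R1: [0, 12/5, 0, 8/5]
R3 ← R3 − R2: [0, 0, 0, 0]
R4 ← R4 − (3/4)·R2: [0, 0, 0, 0]
R5 ← R5 − R2: [0, 0, 0, 0]
Echelon form has 2 nonzero rows, so rank(A) = 2.
The column space has dimension equal to the rank: 2.

2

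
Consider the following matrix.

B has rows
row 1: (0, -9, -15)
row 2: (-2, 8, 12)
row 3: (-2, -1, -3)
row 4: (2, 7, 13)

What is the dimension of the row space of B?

Row reduce to echelon form.
Swap R1 ↔ R2
R3 ← R3 − R1: [0, -9, -15]
R4 ← R4 + R1: [0, 15, 25]
R3 ← R3 − R2: [0, 0, 0]
R4 ← R4 + (5/3)·R2: [0, 0, 0]
Echelon form has 2 nonzero rows, so rank(B) = 2.
The row space has dimension equal to the rank: 2.

2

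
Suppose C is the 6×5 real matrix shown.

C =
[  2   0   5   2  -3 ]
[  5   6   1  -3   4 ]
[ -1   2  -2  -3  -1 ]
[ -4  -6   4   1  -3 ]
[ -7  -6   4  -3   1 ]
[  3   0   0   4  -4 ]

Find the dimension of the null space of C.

0

Row reduce to echelon form.
R2 ← R2 − (5/2)·R1: [0, 6, -23/2, -8, 23/2]
R3 ← R3 + (1/2)·R1: [0, 2, 1/2, -2, -5/2]
R4 ← R4 + (2)·R1: [0, -6, 14, 5, -9]
R5 ← R5 + (7/2)·R1: [0, -6, 43/2, 4, -19/2]
R6 ← R6 − (3/2)·R1: [0, 0, -15/2, 1, 1/2]
R3 ← R3 − (1/3)·R2: [0, 0, 13/3, 2/3, -19/3]
R4 ← R4 + R2: [0, 0, 5/2, -3, 5/2]
R5 ← R5 + R2: [0, 0, 10, -4, 2]
R4 ← R4 − (15/26)·R3: [0, 0, 0, -44/13, 80/13]
R5 ← R5 − (30/13)·R3: [0, 0, 0, -72/13, 216/13]
R6 ← R6 + (45/26)·R3: [0, 0, 0, 28/13, -136/13]
R5 ← R5 − (18/11)·R4: [0, 0, 0, 0, 72/11]
R6 ← R6 + (7/11)·R4: [0, 0, 0, 0, -72/11]
R6 ← R6 + R5: [0, 0, 0, 0, 0]
5 nonzero rows, so rank(C) = 5.
C has 5 columns; by rank–nullity, nullity = 5 − 5 = 0.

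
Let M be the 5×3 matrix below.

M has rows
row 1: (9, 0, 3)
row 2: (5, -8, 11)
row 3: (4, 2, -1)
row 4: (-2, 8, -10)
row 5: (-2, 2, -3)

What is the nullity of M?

1

Row reduce to echelon form.
R2 ← R2 − (5/9)·R1: [0, -8, 28/3]
R3 ← R3 − (4/9)·R1: [0, 2, -7/3]
R4 ← R4 + (2/9)·R1: [0, 8, -28/3]
R5 ← R5 + (2/9)·R1: [0, 2, -7/3]
R3 ← R3 + (1/4)·R2: [0, 0, 0]
R4 ← R4 + R2: [0, 0, 0]
R5 ← R5 + (1/4)·R2: [0, 0, 0]
2 nonzero rows, so rank(M) = 2.
M has 3 columns; by rank–nullity, nullity = 3 − 2 = 1.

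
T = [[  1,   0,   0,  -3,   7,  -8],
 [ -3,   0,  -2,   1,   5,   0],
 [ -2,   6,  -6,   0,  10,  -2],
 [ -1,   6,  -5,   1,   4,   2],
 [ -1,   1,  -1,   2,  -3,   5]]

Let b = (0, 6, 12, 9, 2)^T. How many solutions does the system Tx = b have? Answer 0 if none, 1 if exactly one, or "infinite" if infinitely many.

infinite

Row reduce the augmented matrix [T | b].
R2 ← R2 + (3)·R1: [0, 0, -2, -8, 26, -24, 6]
R3 ← R3 + (2)·R1: [0, 6, -6, -6, 24, -18, 12]
R4 ← R4 + R1: [0, 6, -5, -2, 11, -6, 9]
R5 ← R5 + R1: [0, 1, -1, -1, 4, -3, 2]
Swap R2 ↔ R3
R4 ← R4 − R2: [0, 0, 1, 4, -13, 12, -3]
R5 ← R5 − (1/6)·R2: [0, 0, 0, 0, 0, 0, 0]
R4 ← R4 + (1/2)·R3: [0, 0, 0, 0, 0, 0, 0]
The echelon form has 3 nonzero rows, and every pivot lies in the first 6 columns, so rank(T) = rank([T|b]) = 3.
The system is consistent.
rank = 3 < 6 unknowns, so there are infinitely many solutions.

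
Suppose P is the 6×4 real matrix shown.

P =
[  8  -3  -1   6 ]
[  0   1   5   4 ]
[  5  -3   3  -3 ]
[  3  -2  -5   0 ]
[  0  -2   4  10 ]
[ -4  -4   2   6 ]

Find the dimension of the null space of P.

Row reduce to echelon form.
R3 ← R3 − (5/8)·R1: [0, -9/8, 29/8, -27/4]
R4 ← R4 − (3/8)·R1: [0, -7/8, -37/8, -9/4]
R6 ← R6 + (1/2)·R1: [0, -11/2, 3/2, 9]
R3 ← R3 + (9/8)·R2: [0, 0, 37/4, -9/4]
R4 ← R4 + (7/8)·R2: [0, 0, -1/4, 5/4]
R5 ← R5 + (2)·R2: [0, 0, 14, 18]
R6 ← R6 + (11/2)·R2: [0, 0, 29, 31]
R4 ← R4 + (1/37)·R3: [0, 0, 0, 44/37]
R5 ← R5 − (56/37)·R3: [0, 0, 0, 792/37]
R6 ← R6 − (116/37)·R3: [0, 0, 0, 1408/37]
R5 ← R5 − (18)·R4: [0, 0, 0, 0]
R6 ← R6 − (32)·R4: [0, 0, 0, 0]
4 nonzero rows, so rank(P) = 4.
P has 4 columns; by rank–nullity, nullity = 4 − 4 = 0.

0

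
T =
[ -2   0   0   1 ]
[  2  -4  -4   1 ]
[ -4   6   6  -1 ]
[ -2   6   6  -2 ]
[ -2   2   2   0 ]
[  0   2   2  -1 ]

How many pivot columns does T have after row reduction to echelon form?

Row reduce to echelon form.
R2 ← R2 + R1: [0, -4, -4, 2]
R3 ← R3 − (2)·R1: [0, 6, 6, -3]
R4 ← R4 − R1: [0, 6, 6, -3]
R5 ← R5 − R1: [0, 2, 2, -1]
R3 ← R3 + (3/2)·R2: [0, 0, 0, 0]
R4 ← R4 + (3/2)·R2: [0, 0, 0, 0]
R5 ← R5 + (1/2)·R2: [0, 0, 0, 0]
R6 ← R6 + (1/2)·R2: [0, 0, 0, 0]
Echelon form has 2 nonzero rows, so rank(T) = 2.
Each nonzero row contributes one pivot column: 2 pivot columns.

2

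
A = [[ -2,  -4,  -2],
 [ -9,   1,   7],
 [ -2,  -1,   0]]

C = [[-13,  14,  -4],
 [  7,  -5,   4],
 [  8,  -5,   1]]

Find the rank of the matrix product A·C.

3

First compute AC:
[[-18,   2, -10],
 [180, -166,  47],
 [ 19, -23,   4]]
Now row reduce the product.
R2 ← R2 + (10)·R1: [0, -146, -53]
R3 ← R3 + (19/18)·R1: [0, -188/9, -59/9]
R3 ← R3 − (94/657)·R2: [0, 0, 75/73]
3 nonzero rows, so rank(AC) = 3.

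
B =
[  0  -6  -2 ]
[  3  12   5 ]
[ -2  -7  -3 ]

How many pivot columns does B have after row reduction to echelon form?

Row reduce to echelon form.
Swap R1 ↔ R2
R3 ← R3 + (2/3)·R1: [0, 1, 1/3]
R3 ← R3 + (1/6)·R2: [0, 0, 0]
Echelon form has 2 nonzero rows, so rank(B) = 2.
Each nonzero row contributes one pivot column: 2 pivot columns.

2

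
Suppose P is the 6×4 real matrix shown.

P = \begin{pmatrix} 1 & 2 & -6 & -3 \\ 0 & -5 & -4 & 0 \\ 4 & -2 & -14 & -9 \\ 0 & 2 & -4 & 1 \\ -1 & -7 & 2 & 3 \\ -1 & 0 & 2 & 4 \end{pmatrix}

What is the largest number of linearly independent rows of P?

4

Row reduce to echelon form.
R3 ← R3 − (4)·R1: [0, -10, 10, 3]
R5 ← R5 + R1: [0, -5, -4, 0]
R6 ← R6 + R1: [0, 2, -4, 1]
R3 ← R3 − (2)·R2: [0, 0, 18, 3]
R4 ← R4 + (2/5)·R2: [0, 0, -28/5, 1]
R5 ← R5 − R2: [0, 0, 0, 0]
R6 ← R6 + (2/5)·R2: [0, 0, -28/5, 1]
R4 ← R4 + (14/45)·R3: [0, 0, 0, 29/15]
R6 ← R6 + (14/45)·R3: [0, 0, 0, 29/15]
R6 ← R6 − R4: [0, 0, 0, 0]
Echelon form has 4 nonzero rows, so rank(P) = 4.
The rank gives the maximum number of linearly independent rows: 4.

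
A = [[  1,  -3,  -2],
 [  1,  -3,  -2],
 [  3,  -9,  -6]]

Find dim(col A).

1

Row reduce to echelon form.
R2 ← R2 − R1: [0, 0, 0]
R3 ← R3 − (3)·R1: [0, 0, 0]
Echelon form has 1 nonzero row, so rank(A) = 1.
The column space has dimension equal to the rank: 1.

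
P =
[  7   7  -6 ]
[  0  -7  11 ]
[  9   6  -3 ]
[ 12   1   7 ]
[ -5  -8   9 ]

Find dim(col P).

2

Row reduce to echelon form.
R3 ← R3 − (9/7)·R1: [0, -3, 33/7]
R4 ← R4 − (12/7)·R1: [0, -11, 121/7]
R5 ← R5 + (5/7)·R1: [0, -3, 33/7]
R3 ← R3 − (3/7)·R2: [0, 0, 0]
R4 ← R4 − (11/7)·R2: [0, 0, 0]
R5 ← R5 − (3/7)·R2: [0, 0, 0]
Echelon form has 2 nonzero rows, so rank(P) = 2.
The column space has dimension equal to the rank: 2.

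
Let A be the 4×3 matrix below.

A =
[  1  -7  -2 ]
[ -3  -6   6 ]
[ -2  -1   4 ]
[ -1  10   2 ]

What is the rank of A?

2

Row reduce to echelon form.
R2 ← R2 + (3)·R1: [0, -27, 0]
R3 ← R3 + (2)·R1: [0, -15, 0]
R4 ← R4 + R1: [0, 3, 0]
R3 ← R3 − (5/9)·R2: [0, 0, 0]
R4 ← R4 + (1/9)·R2: [0, 0, 0]
Echelon form has 2 nonzero rows, so rank(A) = 2.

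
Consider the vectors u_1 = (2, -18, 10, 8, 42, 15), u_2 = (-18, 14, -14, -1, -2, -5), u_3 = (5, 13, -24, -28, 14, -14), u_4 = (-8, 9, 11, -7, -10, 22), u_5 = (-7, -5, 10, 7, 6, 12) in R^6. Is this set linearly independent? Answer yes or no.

Form the matrix with these vectors as rows and row reduce.
R2 ← R2 + (9)·R1: [0, -148, 76, 71, 376, 130]
R3 ← R3 − (5/2)·R1: [0, 58, -49, -48, -91, -103/2]
R4 ← R4 + (4)·R1: [0, -63, 51, 25, 158, 82]
R5 ← R5 + (7/2)·R1: [0, -68, 45, 35, 153, 129/2]
R3 ← R3 + (29/74)·R2: [0, 0, -711/37, -1493/74, 2085/37, -41/74]
R4 ← R4 − (63/148)·R2: [0, 0, 690/37, -773/148, -76/37, 1973/74]
R5 ← R5 − (17/37)·R2: [0, 0, 373/37, 88/37, -731/37, 353/74]
R4 ← R4 + (230/237)·R3: [0, 0, 0, -23513/948, 4158/79, 12383/474]
R5 ← R5 + (373/711)·R3: [0, 0, 0, -11669/1422, 2324/237, 3185/711]
R5 ← R5 − (3334/10077)·R4: [0, 0, 0, 0, -76664/10077, -13986/3359]
5 nonzero rows, so the 5 vectors span a space of dimension 5.
Since 5 = 5, the vectors are linearly independent.

yes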